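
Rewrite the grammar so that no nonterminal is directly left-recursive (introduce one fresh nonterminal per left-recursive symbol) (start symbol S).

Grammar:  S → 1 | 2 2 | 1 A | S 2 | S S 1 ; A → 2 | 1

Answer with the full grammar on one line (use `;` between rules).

S is directly left-recursive.
For S: α = {2, S 1}, β = {1, 2 2, 1 A}. Rewrite as S → β S' and S' → α S' | ε.

S → 1 S' | 2 2 S' | 1 A S'; A → 2 | 1; S' → 2 S' | S 1 S' | eps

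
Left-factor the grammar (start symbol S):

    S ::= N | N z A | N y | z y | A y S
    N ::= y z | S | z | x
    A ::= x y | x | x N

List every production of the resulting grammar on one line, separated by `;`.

S has alternatives sharing prefix 'N': factor to S → N S' with S' → ε | z A | y.
A has alternatives sharing prefix 'x': factor to A → x A' with A' → y | ε | N.

S ::= z y | A y S | N S'; N ::= y z | S | z | x; A ::= x A'; S' ::= ε | z A | y; A' ::= y | ε | N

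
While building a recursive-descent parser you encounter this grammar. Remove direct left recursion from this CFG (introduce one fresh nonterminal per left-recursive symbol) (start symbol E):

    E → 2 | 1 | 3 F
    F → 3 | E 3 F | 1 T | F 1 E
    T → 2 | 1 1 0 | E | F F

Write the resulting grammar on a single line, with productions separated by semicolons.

Left recursion appears on F.
For F: α = {1 E}, β = {3, E 3 F, 1 T}. Rewrite as F → β F' and F' → α F' | ε.

E → 2 | 1 | 3 F; F → 3 F' | E 3 F F' | 1 T F'; T → 2 | 1 1 0 | E | F F; F' → 1 E F' | ε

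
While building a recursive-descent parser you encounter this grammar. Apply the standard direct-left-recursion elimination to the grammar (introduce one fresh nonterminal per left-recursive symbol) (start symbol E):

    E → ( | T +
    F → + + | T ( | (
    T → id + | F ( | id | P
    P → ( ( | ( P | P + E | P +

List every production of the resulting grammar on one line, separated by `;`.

P is directly left-recursive.
For P: α = {+ E, +}, β = {( (, ( P}. Rewrite as P → β P' and P' → α P' | ε.

E → ( | T +; F → + + | T ( | (; T → id + | F ( | id | P; P → ( ( P' | ( P P'; P' → + E P' | + P' | ε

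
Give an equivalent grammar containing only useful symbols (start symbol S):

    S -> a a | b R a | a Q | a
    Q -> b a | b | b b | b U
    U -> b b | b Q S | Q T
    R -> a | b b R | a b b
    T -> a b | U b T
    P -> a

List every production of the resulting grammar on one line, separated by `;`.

Generating nonterminals: {P, Q, R, S, T, U}.
Reachable from S after that: {Q, R, S, T, U}.
Removed useless symbols: {P} and every production mentioning them.

S -> a a | b R a | a Q | a; Q -> b a | b | b b | b U; U -> b b | b Q S | Q T; R -> a | b b R | a b b; T -> a b | U b T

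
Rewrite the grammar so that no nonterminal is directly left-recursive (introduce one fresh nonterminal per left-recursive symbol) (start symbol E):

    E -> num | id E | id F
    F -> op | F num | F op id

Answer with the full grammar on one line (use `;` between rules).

E -> num | id E | id F; F -> op F'; F' -> num F' | op id F' | eps

Directly left-recursive nonterminal: F.
For F: α = {num, op id}, β = {op}. Rewrite as F → β F' and F' → α F' | ε.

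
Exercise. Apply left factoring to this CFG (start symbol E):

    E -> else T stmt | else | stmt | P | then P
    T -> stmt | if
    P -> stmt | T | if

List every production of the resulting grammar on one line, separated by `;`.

E -> stmt | P | then P | else E'; T -> stmt | if; P -> stmt | T | if; E' -> T stmt | ε

E has alternatives sharing prefix 'else': factor to E → else E' with E' → T stmt | ε.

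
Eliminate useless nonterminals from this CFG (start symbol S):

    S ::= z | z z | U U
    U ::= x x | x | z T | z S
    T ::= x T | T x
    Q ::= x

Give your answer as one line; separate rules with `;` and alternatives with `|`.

S ::= z | z z | U U; U ::= x x | x | z S

Generating nonterminals: {Q, S, U}.
Reachable from S after that: {S, U}.
Removed useless symbols: {Q, T} and every production mentioning them.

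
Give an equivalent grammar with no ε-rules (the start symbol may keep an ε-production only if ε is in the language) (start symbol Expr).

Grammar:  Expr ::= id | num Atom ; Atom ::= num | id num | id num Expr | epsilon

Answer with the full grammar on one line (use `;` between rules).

Expr ::= id | num Atom | num; Atom ::= num | id num | id num Expr

Nullable nonterminals: {Atom}.
ε ∉ L(G), so no ε-production is kept.
Expand every rule over subsets of its nullable positions: Expr → num Atom gives num Atom | num.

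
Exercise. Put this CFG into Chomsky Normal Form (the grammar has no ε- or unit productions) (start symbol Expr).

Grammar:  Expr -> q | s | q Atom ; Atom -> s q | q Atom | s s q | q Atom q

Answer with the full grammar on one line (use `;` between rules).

Introduce a nonterminal for each terminal appearing in a rule of length ≥ 2: X1 → q, X2 → s.
Binarize each right-hand side of length ≥ 3 by chaining fresh nonterminals (Y1, Y2, …): affected rules were Atom → X2 X2 X1; Atom → X1 Atom X1.

Expr -> q | s | X1 Atom; Atom -> X2 X1 | X1 Atom | X2 Y1 | X1 Y2; X1 -> q; X2 -> s; Y1 -> X2 X1; Y2 -> Atom X1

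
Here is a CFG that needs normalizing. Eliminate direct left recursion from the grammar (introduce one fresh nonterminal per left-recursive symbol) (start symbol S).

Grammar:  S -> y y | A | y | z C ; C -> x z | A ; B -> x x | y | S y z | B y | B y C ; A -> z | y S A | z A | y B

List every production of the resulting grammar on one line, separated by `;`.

Directly left-recursive nonterminal: B.
For B: α = {y, y C}, β = {x x, y, S y z}. Rewrite as B → β B' and B' → α B' | ε.

S -> y y | A | y | z C; C -> x z | A; B -> x x B' | y B' | S y z B'; A -> z | y S A | z A | y B; B' -> y B' | y C B' | ε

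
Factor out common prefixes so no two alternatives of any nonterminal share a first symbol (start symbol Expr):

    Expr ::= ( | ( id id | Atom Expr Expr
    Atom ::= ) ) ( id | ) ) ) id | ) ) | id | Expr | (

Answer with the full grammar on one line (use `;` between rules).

Expr ::= Atom Expr Expr | ( Expr1; Atom ::= id | Expr | ( | ) ) Atom1; Expr1 ::= ε | id id; Atom1 ::= ( id | ) id | ε

Expr has alternatives sharing prefix '(': factor to Expr → ( Expr1 with Expr1 → ε | id id.
Atom has alternatives sharing prefix ') )': factor to Atom → ) ) Atom1 with Atom1 → ( id | ) id | ε.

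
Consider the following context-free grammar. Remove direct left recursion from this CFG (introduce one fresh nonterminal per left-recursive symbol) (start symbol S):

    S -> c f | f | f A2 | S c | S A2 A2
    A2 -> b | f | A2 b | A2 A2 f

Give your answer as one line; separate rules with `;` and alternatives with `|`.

S, A2 are directly left-recursive.
For S: α = {c, A2 A2}, β = {c f, f, f A2}. Rewrite as S → β S' and S' → α S' | ε.
For A2: α = {b, A2 f}, β = {b, f}. Rewrite as A2 → β A2' and A2' → α A2' | ε.

S -> c f S' | f S' | f A2 S'; A2 -> b A2' | f A2'; S' -> c S' | A2 A2 S' | ε; A2' -> b A2' | A2 f A2' | ε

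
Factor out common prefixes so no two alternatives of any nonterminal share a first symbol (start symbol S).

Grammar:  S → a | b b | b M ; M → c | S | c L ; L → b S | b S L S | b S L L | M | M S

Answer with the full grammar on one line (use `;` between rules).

S → a | b S'; M → S | c M'; L → b S L' | M L''; S' → b | M; M' → eps | L; L' → eps | L L'''; L'' → eps | S; L''' → S | L

S has alternatives sharing prefix 'b': factor to S → b S' with S' → b | M.
M has alternatives sharing prefix 'c': factor to M → c M' with M' → ε | L.
L has alternatives sharing prefix 'b S': factor to L → b S L' with L' → ε | L S | L L.
L has alternatives sharing prefix 'M': factor to L → M L'' with L'' → ε | S.
L' has alternatives sharing prefix 'L': factor to L' → L L''' with L''' → S | L.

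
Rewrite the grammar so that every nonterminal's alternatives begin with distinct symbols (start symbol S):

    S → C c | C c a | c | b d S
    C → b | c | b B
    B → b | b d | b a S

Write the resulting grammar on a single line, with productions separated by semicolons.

S → c | b d S | C c S'; C → c | b C'; B → b B'; S' → ε | a; C' → ε | B; B' → ε | d | a S

S has alternatives sharing prefix 'C c': factor to S → C c S' with S' → ε | a.
C has alternatives sharing prefix 'b': factor to C → b C' with C' → ε | B.
B has alternatives sharing prefix 'b': factor to B → b B' with B' → ε | d | a S.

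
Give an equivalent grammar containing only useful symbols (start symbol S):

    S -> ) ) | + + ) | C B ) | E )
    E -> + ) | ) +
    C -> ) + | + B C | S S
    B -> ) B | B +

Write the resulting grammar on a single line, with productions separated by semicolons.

S -> ) ) | + + ) | E ); E -> + ) | ) +

Generating nonterminals: {C, E, S}.
Reachable from S after that: {E, S}.
Removed useless symbols: {B, C} and every production mentioning them.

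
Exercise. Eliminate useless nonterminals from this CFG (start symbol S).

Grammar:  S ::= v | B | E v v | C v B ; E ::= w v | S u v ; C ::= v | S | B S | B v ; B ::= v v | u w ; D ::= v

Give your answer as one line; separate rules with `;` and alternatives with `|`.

S ::= v | B | E v v | C v B; E ::= w v | S u v; C ::= v | S | B S | B v; B ::= v v | u w

Generating nonterminals: {B, C, D, E, S}.
Reachable from S after that: {B, C, E, S}.
Removed useless symbols: {D} and every production mentioning them.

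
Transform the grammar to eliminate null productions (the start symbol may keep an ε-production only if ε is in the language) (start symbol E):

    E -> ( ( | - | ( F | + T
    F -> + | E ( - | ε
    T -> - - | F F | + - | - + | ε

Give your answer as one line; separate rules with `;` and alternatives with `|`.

E -> ( ( | - | ( F | ( | + T | +; F -> + | E ( -; T -> - - | F F | F | + - | - +

Nullable set = {F, T}.
ε ∉ L(G), so no ε-production is kept.
Expand every rule over subsets of its nullable positions: E → ( F gives ( F | (. E → + T gives + T | +. T → F F gives F F | F.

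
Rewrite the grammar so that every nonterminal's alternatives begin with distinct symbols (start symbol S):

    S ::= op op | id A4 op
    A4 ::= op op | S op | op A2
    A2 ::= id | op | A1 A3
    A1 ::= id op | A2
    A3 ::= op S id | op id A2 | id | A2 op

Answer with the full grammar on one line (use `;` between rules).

S ::= op op | id A4 op; A4 ::= S op | op A4'; A2 ::= id | op | A1 A3; A1 ::= id op | A2; A3 ::= id | A2 op | op A3'; A4' ::= op | A2; A3' ::= S id | id A2

A4 has alternatives sharing prefix 'op': factor to A4 → op A4' with A4' → op | A2.
A3 has alternatives sharing prefix 'op': factor to A3 → op A3' with A3' → S id | id A2.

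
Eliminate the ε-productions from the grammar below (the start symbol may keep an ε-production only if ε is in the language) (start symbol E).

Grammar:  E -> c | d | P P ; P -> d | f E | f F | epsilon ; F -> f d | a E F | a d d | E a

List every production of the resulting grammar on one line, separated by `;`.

E -> c | d | P P | P | epsilon; P -> d | f E | f | f F; F -> f d | a E F | a F | a d d | E a | a

Nullable nonterminals: {E, P}.
ε ∈ L(G) since E is nullable, so keep E → ε.
Add the nullable-subset variants: E → P P gives P P | P. P → f E gives f E | f. F → a E F gives a E F | a F. F → E a gives E a | a.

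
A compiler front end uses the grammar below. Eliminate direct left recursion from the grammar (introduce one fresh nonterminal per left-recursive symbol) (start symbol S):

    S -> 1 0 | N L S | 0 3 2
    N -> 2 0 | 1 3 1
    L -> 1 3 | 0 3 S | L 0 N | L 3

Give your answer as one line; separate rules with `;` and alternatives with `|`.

S -> 1 0 | N L S | 0 3 2; N -> 2 0 | 1 3 1; L -> 1 3 L' | 0 3 S L'; L' -> 0 N L' | 3 L' | ε

L is directly left-recursive.
For L: α = {0 N, 3}, β = {1 3, 0 3 S}. Rewrite as L → β L' and L' → α L' | ε.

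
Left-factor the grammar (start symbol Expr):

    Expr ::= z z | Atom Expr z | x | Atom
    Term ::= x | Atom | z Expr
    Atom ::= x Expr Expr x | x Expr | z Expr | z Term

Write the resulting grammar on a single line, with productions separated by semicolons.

Expr ::= z z | x | Atom Expr1; Term ::= x | Atom | z Expr; Atom ::= x Expr Atom1 | z Atom2; Expr1 ::= Expr z | ε; Atom1 ::= Expr x | ε; Atom2 ::= Expr | Term

Expr has alternatives sharing prefix 'Atom': factor to Expr → Atom Expr1 with Expr1 → Expr z | ε.
Atom has alternatives sharing prefix 'x Expr': factor to Atom → x Expr Atom1 with Atom1 → Expr x | ε.
Atom has alternatives sharing prefix 'z': factor to Atom → z Atom2 with Atom2 → Expr | Term.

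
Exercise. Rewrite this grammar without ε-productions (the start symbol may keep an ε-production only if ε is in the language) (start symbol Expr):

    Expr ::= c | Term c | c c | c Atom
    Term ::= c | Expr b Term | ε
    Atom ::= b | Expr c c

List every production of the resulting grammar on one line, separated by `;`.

Nullable set = {Term}.
ε ∉ L(G), so no ε-production is kept.
Add the nullable-subset variants: Term → Expr b Term gives Expr b Term | Expr b.

Expr ::= c | Term c | c c | c Atom; Term ::= c | Expr b Term | Expr b; Atom ::= b | Expr c c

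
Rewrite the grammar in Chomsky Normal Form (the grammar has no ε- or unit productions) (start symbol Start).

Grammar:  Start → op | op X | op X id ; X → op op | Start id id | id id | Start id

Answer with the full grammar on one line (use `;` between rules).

Introduce a nonterminal for each terminal appearing in a rule of length ≥ 2: X1 → op, X2 → id.
Binarize each right-hand side of length ≥ 3 by chaining fresh nonterminals (Y1, Y2, …): affected rules were Start → X1 X X2; X → Start X2 X2.

Start → op | X1 X | X1 Y1; X → X1 X1 | Start Y2 | X2 X2 | Start X2; X1 → op; X2 → id; Y1 → X X2; Y2 → X2 X2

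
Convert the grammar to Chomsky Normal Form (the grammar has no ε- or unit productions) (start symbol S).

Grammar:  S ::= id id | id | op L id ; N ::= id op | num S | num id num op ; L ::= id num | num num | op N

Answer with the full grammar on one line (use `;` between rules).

Introduce a nonterminal for each terminal appearing in a rule of length ≥ 2: X1 → id, X2 → op, X3 → num.
Binarize each right-hand side of length ≥ 3 by chaining fresh nonterminals (Y1, Y2, …): affected rules were S → X2 L X1; N → X3 X1 X3 X2.

S ::= X1 X1 | id | X2 Y1; N ::= X1 X2 | X3 S | X3 Y2; L ::= X1 X3 | X3 X3 | X2 N; X1 ::= id; X2 ::= op; X3 ::= num; Y1 ::= L X1; Y2 ::= X1 Y3; Y3 ::= X3 X2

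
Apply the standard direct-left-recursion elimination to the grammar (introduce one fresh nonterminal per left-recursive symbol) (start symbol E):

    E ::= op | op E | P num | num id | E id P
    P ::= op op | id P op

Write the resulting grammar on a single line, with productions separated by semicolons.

Left recursion appears on E.
For E: α = {id P}, β = {op, op E, P num, num id}. Rewrite as E → β E' and E' → α E' | ε.

E ::= op E' | op E E' | P num E' | num id E'; P ::= op op | id P op; E' ::= id P E' | epsilon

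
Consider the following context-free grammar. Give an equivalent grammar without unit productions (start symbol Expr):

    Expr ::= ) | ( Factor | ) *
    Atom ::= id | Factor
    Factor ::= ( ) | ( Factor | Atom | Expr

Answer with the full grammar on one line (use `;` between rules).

Expr ::= ) | ( Factor | ) *; Atom ::= id | ( ) | ( Factor | ) | ) *; Factor ::= id | ( ) | ( Factor | ) | ) *

Unit pairs: Atom ⇒* {Expr, Factor}; Factor ⇒* {Atom, Expr}.
For each unit pair (A, B), copy every non-unit production of B to A, then drop all unit productions.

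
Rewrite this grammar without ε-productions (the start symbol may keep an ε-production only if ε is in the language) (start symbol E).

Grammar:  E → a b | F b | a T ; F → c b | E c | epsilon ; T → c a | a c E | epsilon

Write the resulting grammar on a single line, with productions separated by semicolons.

Nullable nonterminals: {F, T}.
ε ∉ L(G), so no ε-production is kept.
Add the nullable-subset variants: E → F b gives F b | b. E → a T gives a T | a.

E → a b | F b | b | a T | a; F → c b | E c; T → c a | a c E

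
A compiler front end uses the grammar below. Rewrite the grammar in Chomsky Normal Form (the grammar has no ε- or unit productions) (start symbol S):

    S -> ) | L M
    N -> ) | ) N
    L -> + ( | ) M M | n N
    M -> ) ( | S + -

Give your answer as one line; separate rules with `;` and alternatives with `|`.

Introduce a nonterminal for each terminal appearing in a rule of length ≥ 2: X1 → ), X2 → +, X3 → (, X4 → n, X5 → -.
Binarize each right-hand side of length ≥ 3 by chaining fresh nonterminals (Y1, Y2, …): affected rules were L → X1 M M; M → S X2 X5.

S -> ) | L M; N -> ) | X1 N; L -> X2 X3 | X1 Y1 | X4 N; M -> X1 X3 | S Y2; X1 -> ); X2 -> +; X3 -> (; X4 -> n; X5 -> -; Y1 -> M M; Y2 -> X2 X5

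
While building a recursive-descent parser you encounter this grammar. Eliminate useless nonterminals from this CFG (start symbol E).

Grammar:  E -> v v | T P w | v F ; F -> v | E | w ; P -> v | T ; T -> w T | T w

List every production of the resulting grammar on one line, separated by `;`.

E -> v v | v F; F -> v | E | w

Generating nonterminals: {E, F, P}.
Reachable from E after that: {E, F}.
Removed useless symbols: {P, T} and every production mentioning them.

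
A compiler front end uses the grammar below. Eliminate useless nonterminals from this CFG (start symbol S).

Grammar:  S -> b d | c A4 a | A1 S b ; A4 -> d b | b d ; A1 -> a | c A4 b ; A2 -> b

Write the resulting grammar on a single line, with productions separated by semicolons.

Generating nonterminals: {A1, A2, A4, S}.
Reachable from S after that: {A1, A4, S}.
Removed useless symbols: {A2} and every production mentioning them.

S -> b d | c A4 a | A1 S b; A4 -> d b | b d; A1 -> a | c A4 b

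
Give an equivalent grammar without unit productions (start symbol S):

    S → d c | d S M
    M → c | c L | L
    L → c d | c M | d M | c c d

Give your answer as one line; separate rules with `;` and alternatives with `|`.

Unit pairs: M ⇒* {L}.
For each unit pair (A, B), copy every non-unit production of B to A, then drop all unit productions.

S → d c | d S M; M → c d | c M | d M | c c d | c | c L; L → c d | c M | d M | c c d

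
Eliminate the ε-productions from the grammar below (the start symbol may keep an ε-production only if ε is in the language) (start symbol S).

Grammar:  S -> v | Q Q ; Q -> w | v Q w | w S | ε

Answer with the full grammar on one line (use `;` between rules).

The nullable symbols are {Q, S}.
ε ∈ L(G) since S is nullable, so keep S → ε.
Add the nullable-subset variants: S → Q Q gives Q Q | Q. Q → v Q w gives v Q w | v w.

S -> v | Q Q | Q | ε; Q -> w | v Q w | v w | w S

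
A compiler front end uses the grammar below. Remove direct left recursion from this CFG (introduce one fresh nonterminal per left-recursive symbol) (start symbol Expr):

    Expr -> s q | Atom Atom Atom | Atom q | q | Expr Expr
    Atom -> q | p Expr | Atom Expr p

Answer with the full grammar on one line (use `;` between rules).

Expr -> s q Expr1 | Atom Atom Atom Expr1 | Atom q Expr1 | q Expr1; Atom -> q Atom1 | p Expr Atom1; Expr1 -> Expr Expr1 | eps; Atom1 -> Expr p Atom1 | eps

Left recursion appears on Expr, Atom.
For Expr: α = {Expr}, β = {s q, Atom Atom Atom, Atom q, q}. Rewrite as Expr → β Expr1 and Expr1 → α Expr1 | ε.
For Atom: α = {Expr p}, β = {q, p Expr}. Rewrite as Atom → β Atom1 and Atom1 → α Atom1 | ε.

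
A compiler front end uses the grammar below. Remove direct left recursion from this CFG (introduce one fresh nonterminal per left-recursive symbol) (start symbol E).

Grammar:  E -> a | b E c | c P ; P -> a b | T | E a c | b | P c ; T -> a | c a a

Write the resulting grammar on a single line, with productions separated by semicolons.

Directly left-recursive nonterminal: P.
For P: α = {c}, β = {a b, T, E a c, b}. Rewrite as P → β P' and P' → α P' | ε.

E -> a | b E c | c P; P -> a b P' | T P' | E a c P' | b P'; T -> a | c a a; P' -> c P' | eps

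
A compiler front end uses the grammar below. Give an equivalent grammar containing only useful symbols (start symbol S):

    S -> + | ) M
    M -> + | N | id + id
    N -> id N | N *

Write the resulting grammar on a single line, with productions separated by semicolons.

Generating nonterminals: {M, S}.
Reachable from S after that: {M, S}.
Removed useless symbols: {N} and every production mentioning them.

S -> + | ) M; M -> + | id + id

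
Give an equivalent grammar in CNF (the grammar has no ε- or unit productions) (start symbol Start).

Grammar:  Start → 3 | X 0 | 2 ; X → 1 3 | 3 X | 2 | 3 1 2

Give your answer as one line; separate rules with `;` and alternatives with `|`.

Start → 3 | X X1 | 2; X → X2 X3 | X3 X | 2 | X3 Y1; X1 → 0; X2 → 1; X3 → 3; X4 → 2; Y1 → X2 X4

Introduce a nonterminal for each terminal appearing in a rule of length ≥ 2: X1 → 0, X2 → 1, X3 → 3, X4 → 2.
Binarize each right-hand side of length ≥ 3 by chaining fresh nonterminals (Y1, Y2, …): affected rules were X → X3 X2 X4.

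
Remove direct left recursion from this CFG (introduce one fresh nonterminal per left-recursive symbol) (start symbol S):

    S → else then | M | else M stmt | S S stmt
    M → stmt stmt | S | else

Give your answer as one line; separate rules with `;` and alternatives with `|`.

Directly left-recursive nonterminal: S.
For S: α = {S stmt}, β = {else then, M, else M stmt}. Rewrite as S → β S' and S' → α S' | ε.

S → else then S' | M S' | else M stmt S'; M → stmt stmt | S | else; S' → S stmt S' | ε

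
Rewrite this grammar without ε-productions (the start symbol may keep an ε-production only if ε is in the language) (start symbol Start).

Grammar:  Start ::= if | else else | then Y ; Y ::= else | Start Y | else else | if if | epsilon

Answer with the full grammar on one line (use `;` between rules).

Start ::= if | else else | then Y | then; Y ::= else | Start Y | Start | else else | if if

Nullable nonterminals: {Y}.
ε ∉ L(G), so no ε-production is kept.
Add the nullable-subset variants: Start → then Y gives then Y | then. Y → Start Y gives Start Y | Start.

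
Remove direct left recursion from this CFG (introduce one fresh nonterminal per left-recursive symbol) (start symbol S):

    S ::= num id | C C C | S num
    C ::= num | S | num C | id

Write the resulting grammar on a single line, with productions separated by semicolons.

S is directly left-recursive.
For S: α = {num}, β = {num id, C C C}. Rewrite as S → β S' and S' → α S' | ε.

S ::= num id S' | C C C S'; C ::= num | S | num C | id; S' ::= num S' | ε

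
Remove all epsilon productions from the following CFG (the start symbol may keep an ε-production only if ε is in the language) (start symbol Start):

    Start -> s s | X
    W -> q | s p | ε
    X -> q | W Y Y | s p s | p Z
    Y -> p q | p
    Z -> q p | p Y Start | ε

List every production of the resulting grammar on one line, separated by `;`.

The nullable symbols are {W, Z}.
ε ∉ L(G), so no ε-production is kept.
Add the nullable-subset variants: X → W Y Y gives W Y Y | Y Y. X → p Z gives p Z | p.

Start -> s s | X; W -> q | s p; X -> q | W Y Y | Y Y | s p s | p Z | p; Y -> p q | p; Z -> q p | p Y Start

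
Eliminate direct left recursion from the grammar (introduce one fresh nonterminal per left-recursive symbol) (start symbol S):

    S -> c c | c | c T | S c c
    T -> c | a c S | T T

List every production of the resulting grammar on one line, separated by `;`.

Directly left-recursive nonterminals: S, T.
For S: α = {c c}, β = {c c, c, c T}. Rewrite as S → β S' and S' → α S' | ε.
For T: α = {T}, β = {c, a c S}. Rewrite as T → β T' and T' → α T' | ε.

S -> c c S' | c S' | c T S'; T -> c T' | a c S T'; S' -> c c S' | ε; T' -> T T' | ε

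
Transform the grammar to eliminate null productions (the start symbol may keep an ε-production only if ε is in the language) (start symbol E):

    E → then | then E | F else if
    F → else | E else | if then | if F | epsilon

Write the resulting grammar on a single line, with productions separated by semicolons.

Nullable nonterminals: {F}.
ε ∉ L(G), so no ε-production is kept.
For each production, add variants omitting each subset of nullable occurrences: E → F else if gives F else if | else if. F → if F gives if F | if.

E → then | then E | F else if | else if; F → else | E else | if then | if F | if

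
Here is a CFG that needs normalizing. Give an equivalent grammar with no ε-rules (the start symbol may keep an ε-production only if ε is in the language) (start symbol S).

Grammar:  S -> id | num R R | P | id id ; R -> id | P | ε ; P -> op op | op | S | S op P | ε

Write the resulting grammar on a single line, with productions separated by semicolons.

S -> id | num R R | num R | num | P | id id | ε; R -> id | P; P -> op op | op | S | S op P | S op | op P

The nullable symbols are {P, R, S}.
ε ∈ L(G) since S is nullable, so keep S → ε.
For each production, add variants omitting each subset of nullable occurrences: S → num R R gives num R R | num R | num. P → S op P gives S op P | S op | op P.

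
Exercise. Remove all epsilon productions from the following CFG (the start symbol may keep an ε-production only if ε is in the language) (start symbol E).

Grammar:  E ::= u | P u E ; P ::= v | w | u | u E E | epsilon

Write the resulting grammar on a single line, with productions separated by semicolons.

E ::= u | P u E | u E; P ::= v | w | u | u E E

Nullable nonterminals: {P}.
ε ∉ L(G), so no ε-production is kept.
For each production, add variants omitting each subset of nullable occurrences: E → P u E gives P u E | u E.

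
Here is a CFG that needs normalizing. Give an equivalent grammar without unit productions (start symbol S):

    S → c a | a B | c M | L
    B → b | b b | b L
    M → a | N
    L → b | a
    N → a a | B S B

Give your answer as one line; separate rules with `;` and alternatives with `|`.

S → b | a | c a | a B | c M; B → b | b b | b L; M → a a | B S B | a; L → b | a; N → a a | B S B

Unit pairs: M ⇒* {N}; S ⇒* {L}.
For every A with A ⇒* B via unit rules, add B's non-unit alternatives to A; then delete every rule of the form X → Y.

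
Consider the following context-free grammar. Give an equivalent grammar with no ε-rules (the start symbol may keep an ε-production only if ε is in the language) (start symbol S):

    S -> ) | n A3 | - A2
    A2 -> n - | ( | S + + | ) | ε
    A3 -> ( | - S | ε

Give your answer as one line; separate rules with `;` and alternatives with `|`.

S -> ) | n A3 | n | - A2 | -; A2 -> n - | ( | S + + | ); A3 -> ( | - S

The nullable symbols are {A2, A3}.
ε ∉ L(G), so no ε-production is kept.
For each production, add variants omitting each subset of nullable occurrences: S → n A3 gives n A3 | n. S → - A2 gives - A2 | -.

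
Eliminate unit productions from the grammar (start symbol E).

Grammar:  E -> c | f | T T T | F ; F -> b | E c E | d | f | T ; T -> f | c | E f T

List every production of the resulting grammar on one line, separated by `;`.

Unit pairs: E ⇒* {F, T}; F ⇒* {T}.
For every A with A ⇒* B via unit rules, add B's non-unit alternatives to A; then delete every rule of the form X → Y.

E -> c | f | T T T | b | E c E | d | E f T; F -> b | E c E | d | f | c | E f T; T -> f | c | E f T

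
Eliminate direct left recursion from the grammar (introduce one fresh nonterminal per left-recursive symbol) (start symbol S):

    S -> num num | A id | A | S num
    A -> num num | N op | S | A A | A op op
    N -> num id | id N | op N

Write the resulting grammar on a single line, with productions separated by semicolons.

S -> num num S' | A id S' | A S'; A -> num num A' | N op A' | S A'; N -> num id | id N | op N; S' -> num S' | ε; A' -> A A' | op op A' | ε

Directly left-recursive nonterminals: S, A.
For S: α = {num}, β = {num num, A id, A}. Rewrite as S → β S' and S' → α S' | ε.
For A: α = {A, op op}, β = {num num, N op, S}. Rewrite as A → β A' and A' → α A' | ε.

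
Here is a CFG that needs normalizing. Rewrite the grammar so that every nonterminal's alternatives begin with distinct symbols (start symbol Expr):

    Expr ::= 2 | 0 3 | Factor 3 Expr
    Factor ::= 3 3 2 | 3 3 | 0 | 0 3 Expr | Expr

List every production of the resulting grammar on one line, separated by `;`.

Factor has alternatives sharing prefix '3 3': factor to Factor → 3 3 Factor1 with Factor1 → 2 | ε.
Factor has alternatives sharing prefix '0': factor to Factor → 0 Factor2 with Factor2 → ε | 3 Expr.

Expr ::= 2 | 0 3 | Factor 3 Expr; Factor ::= Expr | 3 3 Factor1 | 0 Factor2; Factor1 ::= 2 | ε; Factor2 ::= ε | 3 Expr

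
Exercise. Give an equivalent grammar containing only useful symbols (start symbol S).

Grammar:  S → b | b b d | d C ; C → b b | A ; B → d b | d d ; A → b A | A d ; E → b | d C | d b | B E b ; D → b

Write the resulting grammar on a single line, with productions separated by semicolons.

S → b | b b d | d C; C → b b

Generating nonterminals: {B, C, D, E, S}.
Reachable from S after that: {C, S}.
Removed useless symbols: {A, B, D, E} and every production mentioning them.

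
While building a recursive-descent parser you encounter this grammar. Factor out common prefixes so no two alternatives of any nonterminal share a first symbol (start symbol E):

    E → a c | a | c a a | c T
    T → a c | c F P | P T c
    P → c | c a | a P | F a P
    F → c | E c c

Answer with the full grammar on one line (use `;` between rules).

E → a E' | c E''; T → a c | c F P | P T c; P → a P | F a P | c P'; F → c | E c c; E' → c | ε; E'' → a a | T; P' → ε | a

E has alternatives sharing prefix 'a': factor to E → a E' with E' → c | ε.
E has alternatives sharing prefix 'c': factor to E → c E'' with E'' → a a | T.
P has alternatives sharing prefix 'c': factor to P → c P' with P' → ε | a.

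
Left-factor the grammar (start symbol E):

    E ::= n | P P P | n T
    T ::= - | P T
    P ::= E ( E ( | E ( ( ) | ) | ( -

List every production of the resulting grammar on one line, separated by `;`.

E ::= P P P | n E'; T ::= - | P T; P ::= ) | ( - | E ( P'; E' ::= ε | T; P' ::= E ( | ( )

E has alternatives sharing prefix 'n': factor to E → n E' with E' → ε | T.
P has alternatives sharing prefix 'E (': factor to P → E ( P' with P' → E ( | ( ).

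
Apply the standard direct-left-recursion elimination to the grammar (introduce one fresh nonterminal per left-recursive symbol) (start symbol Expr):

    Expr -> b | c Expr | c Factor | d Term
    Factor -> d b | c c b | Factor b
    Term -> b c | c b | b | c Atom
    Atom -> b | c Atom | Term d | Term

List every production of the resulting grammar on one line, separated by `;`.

Factor is directly left-recursive.
For Factor: α = {b}, β = {d b, c c b}. Rewrite as Factor → β Factor1 and Factor1 → α Factor1 | ε.

Expr -> b | c Expr | c Factor | d Term; Factor -> d b Factor1 | c c b Factor1; Term -> b c | c b | b | c Atom; Atom -> b | c Atom | Term d | Term; Factor1 -> b Factor1 | ε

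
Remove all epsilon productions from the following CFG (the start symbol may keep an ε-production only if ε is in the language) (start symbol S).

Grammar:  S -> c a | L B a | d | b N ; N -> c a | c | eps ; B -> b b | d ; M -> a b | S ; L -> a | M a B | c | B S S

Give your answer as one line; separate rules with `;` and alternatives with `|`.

S -> c a | L B a | d | b N | b; N -> c a | c; B -> b b | d; M -> a b | S; L -> a | M a B | c | B S S

The nullable symbols are {N}.
ε ∉ L(G), so no ε-production is kept.
Add the nullable-subset variants: S → b N gives b N | b.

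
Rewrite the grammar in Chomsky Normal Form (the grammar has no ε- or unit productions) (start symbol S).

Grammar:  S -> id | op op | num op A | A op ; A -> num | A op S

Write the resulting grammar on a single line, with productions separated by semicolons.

Introduce a nonterminal for each terminal appearing in a rule of length ≥ 2: X1 → op, X2 → num.
Binarize each right-hand side of length ≥ 3 by chaining fresh nonterminals (Y1, Y2, …): affected rules were S → X2 X1 A; A → A X1 S.

S -> id | X1 X1 | X2 Y1 | A X1; A -> num | A Y2; X1 -> op; X2 -> num; Y1 -> X1 A; Y2 -> X1 S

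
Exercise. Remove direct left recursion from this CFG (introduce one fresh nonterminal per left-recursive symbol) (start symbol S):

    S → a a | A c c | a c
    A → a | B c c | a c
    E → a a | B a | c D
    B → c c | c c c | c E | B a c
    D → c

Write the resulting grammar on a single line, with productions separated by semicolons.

S → a a | A c c | a c; A → a | B c c | a c; E → a a | B a | c D; B → c c B' | c c c B' | c E B'; D → c; B' → a c B' | ε

B is directly left-recursive.
For B: α = {a c}, β = {c c, c c c, c E}. Rewrite as B → β B' and B' → α B' | ε.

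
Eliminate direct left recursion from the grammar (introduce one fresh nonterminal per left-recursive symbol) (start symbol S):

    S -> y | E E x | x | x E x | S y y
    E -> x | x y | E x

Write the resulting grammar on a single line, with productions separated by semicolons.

Directly left-recursive nonterminals: S, E.
For S: α = {y y}, β = {y, E E x, x, x E x}. Rewrite as S → β S' and S' → α S' | ε.
For E: α = {x}, β = {x, x y}. Rewrite as E → β E' and E' → α E' | ε.

S -> y S' | E E x S' | x S' | x E x S'; E -> x E' | x y E'; S' -> y y S' | ε; E' -> x E' | ε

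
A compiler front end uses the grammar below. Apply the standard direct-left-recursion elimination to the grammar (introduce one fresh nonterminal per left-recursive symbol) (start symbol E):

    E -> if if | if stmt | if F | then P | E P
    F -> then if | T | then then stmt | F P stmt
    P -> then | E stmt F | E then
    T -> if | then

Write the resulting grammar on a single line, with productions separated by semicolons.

Left recursion appears on E, F.
For E: α = {P}, β = {if if, if stmt, if F, then P}. Rewrite as E → β E' and E' → α E' | ε.
For F: α = {P stmt}, β = {then if, T, then then stmt}. Rewrite as F → β F' and F' → α F' | ε.

E -> if if E' | if stmt E' | if F E' | then P E'; F -> then if F' | T F' | then then stmt F'; P -> then | E stmt F | E then; T -> if | then; E' -> P E' | ε; F' -> P stmt F' | ε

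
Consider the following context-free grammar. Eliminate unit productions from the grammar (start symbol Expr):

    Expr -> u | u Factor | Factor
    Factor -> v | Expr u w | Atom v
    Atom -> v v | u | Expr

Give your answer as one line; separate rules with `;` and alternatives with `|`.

Expr -> v | Expr u w | Atom v | u | u Factor; Factor -> v | Expr u w | Atom v; Atom -> v v | u | v | Expr u w | Atom v | u Factor

Unit pairs: Atom ⇒* {Expr, Factor}; Expr ⇒* {Factor}.
Replace each nonterminal's rules with the union of the non-unit rules of every nonterminal it unit-derives.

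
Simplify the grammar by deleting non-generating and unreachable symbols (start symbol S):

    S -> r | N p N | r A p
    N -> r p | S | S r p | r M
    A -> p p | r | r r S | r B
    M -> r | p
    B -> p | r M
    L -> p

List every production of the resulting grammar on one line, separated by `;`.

S -> r | N p N | r A p; N -> r p | S | S r p | r M; A -> p p | r | r r S | r B; M -> r | p; B -> p | r M

Generating nonterminals: {A, B, L, M, N, S}.
Reachable from S after that: {A, B, M, N, S}.
Removed useless symbols: {L} and every production mentioning them.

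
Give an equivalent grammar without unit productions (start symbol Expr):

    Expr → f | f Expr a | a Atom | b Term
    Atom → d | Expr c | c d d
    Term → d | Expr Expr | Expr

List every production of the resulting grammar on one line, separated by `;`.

Expr → f | f Expr a | a Atom | b Term; Atom → d | Expr c | c d d; Term → d | Expr Expr | f | f Expr a | a Atom | b Term

Unit pairs: Term ⇒* {Expr}.
For every A with A ⇒* B via unit rules, add B's non-unit alternatives to A; then delete every rule of the form X → Y.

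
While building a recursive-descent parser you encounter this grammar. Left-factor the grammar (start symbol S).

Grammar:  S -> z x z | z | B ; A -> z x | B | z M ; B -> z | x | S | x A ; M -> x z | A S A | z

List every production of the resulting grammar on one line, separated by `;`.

S has alternatives sharing prefix 'z': factor to S → z S' with S' → x z | ε.
A has alternatives sharing prefix 'z': factor to A → z A' with A' → x | M.
B has alternatives sharing prefix 'x': factor to B → x B' with B' → ε | A.

S -> B | z S'; A -> B | z A'; B -> z | S | x B'; M -> x z | A S A | z; S' -> x z | eps; A' -> x | M; B' -> eps | A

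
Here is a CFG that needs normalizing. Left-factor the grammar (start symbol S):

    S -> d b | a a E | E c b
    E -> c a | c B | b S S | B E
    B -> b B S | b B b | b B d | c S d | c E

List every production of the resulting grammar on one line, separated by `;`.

E has alternatives sharing prefix 'c': factor to E → c E' with E' → a | B.
B has alternatives sharing prefix 'b B': factor to B → b B B' with B' → S | b | d.
B has alternatives sharing prefix 'c': factor to B → c B'' with B'' → S d | E.

S -> d b | a a E | E c b; E -> b S S | B E | c E'; B -> b B B' | c B''; E' -> a | B; B' -> S | b | d; B'' -> S d | E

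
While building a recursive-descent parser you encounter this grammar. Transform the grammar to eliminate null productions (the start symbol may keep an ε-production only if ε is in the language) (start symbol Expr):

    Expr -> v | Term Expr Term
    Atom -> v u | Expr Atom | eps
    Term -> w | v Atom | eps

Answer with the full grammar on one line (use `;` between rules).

Nullable nonterminals: {Atom, Term}.
ε ∉ L(G), so no ε-production is kept.
For each production, add variants omitting each subset of nullable occurrences: Expr → Term Expr Term gives Term Expr Term | Term Expr | Expr Term. Atom → Expr Atom gives Expr Atom | Expr. Term → v Atom gives v Atom | v.

Expr -> v | Term Expr Term | Term Expr | Expr Term; Atom -> v u | Expr Atom | Expr; Term -> w | v Atom | v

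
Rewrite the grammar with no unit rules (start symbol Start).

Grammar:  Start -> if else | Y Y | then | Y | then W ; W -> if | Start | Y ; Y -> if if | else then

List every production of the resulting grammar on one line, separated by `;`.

Unit pairs: Start ⇒* {Y}; W ⇒* {Start, Y}.
For each unit pair (A, B), copy every non-unit production of B to A, then drop all unit productions.

Start -> if else | Y Y | then | then W | if if | else then; W -> if else | Y Y | then | then W | if if | else then | if; Y -> if if | else then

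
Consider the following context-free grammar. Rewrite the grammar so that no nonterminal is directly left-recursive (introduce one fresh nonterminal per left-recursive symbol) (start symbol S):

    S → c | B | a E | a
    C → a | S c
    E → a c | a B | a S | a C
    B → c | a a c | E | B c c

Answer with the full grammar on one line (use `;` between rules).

S → c | B | a E | a; C → a | S c; E → a c | a B | a S | a C; B → c B' | a a c B' | E B'; B' → c c B' | eps

Left recursion appears on B.
For B: α = {c c}, β = {c, a a c, E}. Rewrite as B → β B' and B' → α B' | ε.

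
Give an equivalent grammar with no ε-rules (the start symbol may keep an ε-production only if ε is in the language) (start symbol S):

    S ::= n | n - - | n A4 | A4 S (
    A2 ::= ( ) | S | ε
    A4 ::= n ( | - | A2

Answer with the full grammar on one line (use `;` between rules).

S ::= n | n - - | n A4 | A4 S ( | S (; A2 ::= ( ) | S; A4 ::= n ( | - | A2

The nullable symbols are {A2, A4}.
ε ∉ L(G), so no ε-production is kept.
Add the nullable-subset variants: S → A4 S ( gives A4 S ( | S (.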